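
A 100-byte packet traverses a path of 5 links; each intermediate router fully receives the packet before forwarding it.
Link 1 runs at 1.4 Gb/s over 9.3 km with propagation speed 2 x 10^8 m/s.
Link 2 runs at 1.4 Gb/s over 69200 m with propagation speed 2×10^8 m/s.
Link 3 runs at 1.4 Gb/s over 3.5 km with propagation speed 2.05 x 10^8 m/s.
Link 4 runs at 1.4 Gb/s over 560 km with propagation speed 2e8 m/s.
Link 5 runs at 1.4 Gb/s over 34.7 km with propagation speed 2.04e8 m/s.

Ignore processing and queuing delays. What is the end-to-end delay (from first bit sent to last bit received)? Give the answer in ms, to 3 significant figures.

L = 100 × 8 = 800 bits.
Transmission delay per hop = L/R = 800/1400000000 = 0.000571429 ms; 5 hops → 0.00285714 ms.
Propagation delays (d/s per hop): 0.0465, 0.346, 0.0170732, 2.8, 0.170098 ms; sum = 3.37967 ms.
End-to-end = 3.38 ms.

3.38 ms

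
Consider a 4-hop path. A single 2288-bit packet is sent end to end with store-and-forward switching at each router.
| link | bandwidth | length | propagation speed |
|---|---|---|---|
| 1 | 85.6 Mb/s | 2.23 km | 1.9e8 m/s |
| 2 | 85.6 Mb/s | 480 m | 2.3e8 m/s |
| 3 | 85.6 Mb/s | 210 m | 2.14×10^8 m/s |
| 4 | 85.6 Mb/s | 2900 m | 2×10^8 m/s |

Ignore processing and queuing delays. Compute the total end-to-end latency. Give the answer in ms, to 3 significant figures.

Transmission delay per hop = L/R = 2288/85600000 = 0.026729 ms; 4 hops → 0.106916 ms.
Propagation delays (d/s per hop): 0.0117368, 0.00208696, 0.000981308, 0.0145 ms; sum = 0.0293051 ms.
End-to-end = 0.136 ms.

0.136 ms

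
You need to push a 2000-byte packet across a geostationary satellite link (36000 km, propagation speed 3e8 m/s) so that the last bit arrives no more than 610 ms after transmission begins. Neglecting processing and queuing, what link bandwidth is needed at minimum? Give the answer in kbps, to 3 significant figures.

L = 16000 bits.
Propagation delay = 36000000 / 300000000 = 120 ms.
Transmission budget = 610 − 120 = 490 ms.
R ≥ L / t_tx = 16000 bits / 0.49 s = 32.7 kbps.

32.7 kbps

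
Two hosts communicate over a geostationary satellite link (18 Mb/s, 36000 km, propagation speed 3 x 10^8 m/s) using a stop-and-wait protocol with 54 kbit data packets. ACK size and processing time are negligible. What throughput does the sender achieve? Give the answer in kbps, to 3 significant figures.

222 kbps

t_tx = L/R = 54000/18000000 = 0.003 s.
t_prop = 36000000/300000000 = 0.12 s; RTT = 0.24 s.
Cycle = t_tx + RTT = 0.243 s.
Throughput = L / cycle = 54000 / 0.243 = 222 kbps.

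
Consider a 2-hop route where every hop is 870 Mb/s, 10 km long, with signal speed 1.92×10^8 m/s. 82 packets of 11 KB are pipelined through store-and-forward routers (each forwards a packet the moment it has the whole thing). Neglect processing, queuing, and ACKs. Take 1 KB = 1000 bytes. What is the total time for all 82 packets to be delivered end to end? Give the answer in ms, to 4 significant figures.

8.500 ms

Per-hop transmission t_tx = L/R = 88000/870000000 = 0.101149 ms.
Per-hop propagation t_prop = 10000/192000000 = 0.0520833 ms.
Pipeline fill: first packet needs 2·t_tx to clear all hops; remaining 81 packets each add one t_tx.
Total = (2+82-1)·t_tx + 2·t_prop = 83·0.101149 + 2·0.0520833 = 8.500 ms.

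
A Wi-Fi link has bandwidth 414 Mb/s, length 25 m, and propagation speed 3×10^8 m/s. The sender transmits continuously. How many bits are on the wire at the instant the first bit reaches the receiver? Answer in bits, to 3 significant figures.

34.5 bits

Propagation delay = 25 / 300000000 = 8.33333e-08 s.
BDP = R × t_prop = 414000000 × 8.33333e-08 = 34.5 bits.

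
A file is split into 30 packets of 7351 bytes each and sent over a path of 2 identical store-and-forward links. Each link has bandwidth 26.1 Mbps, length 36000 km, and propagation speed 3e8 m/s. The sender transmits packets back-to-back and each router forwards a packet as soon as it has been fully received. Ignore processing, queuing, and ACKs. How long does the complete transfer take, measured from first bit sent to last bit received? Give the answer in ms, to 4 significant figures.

309.8 ms

Per-hop transmission t_tx = L/R = 58808/26100000 = 2.25318 ms.
Per-hop propagation t_prop = 36000000/300000000 = 120 ms.
Pipeline fill: first packet needs 2·t_tx to clear all hops; remaining 29 packets each add one t_tx.
Total = (2+30-1)·t_tx + 2·t_prop = 31·2.25318 + 2·120 = 309.8 ms.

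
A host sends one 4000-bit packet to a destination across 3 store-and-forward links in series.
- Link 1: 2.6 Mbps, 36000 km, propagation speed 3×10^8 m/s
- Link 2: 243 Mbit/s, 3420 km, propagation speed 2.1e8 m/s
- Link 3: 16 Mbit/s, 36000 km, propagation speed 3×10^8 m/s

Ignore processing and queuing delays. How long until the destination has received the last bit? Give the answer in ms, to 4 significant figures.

Transmission delays (L/R per hop): 1.53846, 0.0164609, 0.25 ms; sum = 1.80492 ms.
Propagation delays (d/s per hop): 120, 16.2857, 120 ms; sum = 256.286 ms.
End-to-end = 258.1 ms.

258.1 ms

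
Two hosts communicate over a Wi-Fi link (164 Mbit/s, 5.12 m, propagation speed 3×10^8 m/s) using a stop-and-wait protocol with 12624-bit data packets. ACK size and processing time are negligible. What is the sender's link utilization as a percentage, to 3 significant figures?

t_tx = L/R = 12624/164000000 = 7.69756e-05 s.
t_prop = 5.12/300000000 = 1.70667e-08 s; RTT = 3.41333e-08 s.
Cycle = t_tx + RTT = 7.70097e-05 s.
Utilization = t_tx / cycle = 7.69756e-05/7.70097e-05 = 100 %.

100 %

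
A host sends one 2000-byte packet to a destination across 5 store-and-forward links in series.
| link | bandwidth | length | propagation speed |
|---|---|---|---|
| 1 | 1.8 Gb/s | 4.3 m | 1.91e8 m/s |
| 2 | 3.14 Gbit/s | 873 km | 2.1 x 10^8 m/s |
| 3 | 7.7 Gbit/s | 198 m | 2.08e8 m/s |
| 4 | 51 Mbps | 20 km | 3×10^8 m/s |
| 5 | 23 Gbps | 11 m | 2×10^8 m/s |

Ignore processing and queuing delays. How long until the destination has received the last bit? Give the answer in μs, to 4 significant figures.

4555 μs

L = 2000 × 8 = 16000 bits.
Transmission delays (L/R per hop): 8.88889, 5.09554, 2.07792, 313.725, 0.695652 μs; sum = 330.483 μs.
Propagation delays (d/s per hop): 0.0225131, 4157.14, 0.951923, 66.6667, 0.055 μs; sum = 4224.84 μs.
End-to-end = 4555 μs.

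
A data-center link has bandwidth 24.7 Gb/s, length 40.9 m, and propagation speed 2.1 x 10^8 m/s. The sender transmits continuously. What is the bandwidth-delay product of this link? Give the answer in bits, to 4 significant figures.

4811 bits

Propagation delay = 40.9 / 210000000 = 1.94762e-07 s.
BDP = R × t_prop = 24700000000 × 1.94762e-07 = 4810.62 bits.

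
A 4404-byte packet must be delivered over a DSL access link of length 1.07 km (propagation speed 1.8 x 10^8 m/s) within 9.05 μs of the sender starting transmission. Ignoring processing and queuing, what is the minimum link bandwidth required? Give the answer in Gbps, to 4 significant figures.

L = 35232 bits.
Propagation delay = 1070 / 180000000 = 5.94444 μs.
Transmission budget = 9.05 − 5.94444 = 3.10556 μs.
R ≥ L / t_tx = 35232 bits / 3.10556e-06 s = 11.34 Gbps.

11.34 Gbps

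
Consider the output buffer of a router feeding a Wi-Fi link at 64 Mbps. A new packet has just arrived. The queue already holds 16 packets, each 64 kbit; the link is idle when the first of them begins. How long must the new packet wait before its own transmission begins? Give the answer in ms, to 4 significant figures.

Each queued packet: L/R = 64000/64000000 = 1 ms.
16 queued → 16 ms.
Queuing delay = 16.00 ms.

16.00 ms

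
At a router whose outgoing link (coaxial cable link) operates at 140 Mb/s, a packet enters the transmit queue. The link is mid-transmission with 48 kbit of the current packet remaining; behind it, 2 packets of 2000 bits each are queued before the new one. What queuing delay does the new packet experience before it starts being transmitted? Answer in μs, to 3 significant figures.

371 μs

Each queued packet: L/R = 2000/140000000 = 14.2857 μs.
2 queued → 28.5714 μs.
Plus remaining 48000 bits of current packet: 342.857 μs.
Queuing delay = 371 μs.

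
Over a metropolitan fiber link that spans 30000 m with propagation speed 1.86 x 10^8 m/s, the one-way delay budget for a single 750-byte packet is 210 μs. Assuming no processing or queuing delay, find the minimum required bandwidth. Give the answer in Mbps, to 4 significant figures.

123.2 Mbps

L = 6000 bits.
Propagation delay = 30000 / 186000000 = 161.29 μs.
Transmission budget = 210 − 161.29 = 48.7097 μs.
R ≥ L / t_tx = 6000 bits / 4.87097e-05 s = 123.2 Mbps.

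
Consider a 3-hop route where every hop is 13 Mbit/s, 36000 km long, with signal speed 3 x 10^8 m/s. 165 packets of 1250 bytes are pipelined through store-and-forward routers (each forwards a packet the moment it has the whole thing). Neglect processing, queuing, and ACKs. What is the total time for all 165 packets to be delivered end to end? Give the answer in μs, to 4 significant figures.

Per-hop transmission t_tx = L/R = 10000/13000000 = 769.231 μs.
Per-hop propagation t_prop = 36000000/300000000 = 120000 μs.
Pipeline fill: first packet needs 3·t_tx to clear all hops; remaining 164 packets each add one t_tx.
Total = (3+165-1)·t_tx + 3·t_prop = 167·769.231 + 3·120000 = 488500 μs.

488500 μs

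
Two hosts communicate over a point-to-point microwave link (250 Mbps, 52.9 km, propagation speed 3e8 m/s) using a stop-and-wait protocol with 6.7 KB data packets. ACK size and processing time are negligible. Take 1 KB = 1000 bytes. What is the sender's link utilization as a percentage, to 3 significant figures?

t_tx = L/R = 53600/250000000 = 0.0002144 s.
t_prop = 52900/300000000 = 0.000176333 s; RTT = 0.000352667 s.
Cycle = t_tx + RTT = 0.000567067 s.
Utilization = t_tx / cycle = 0.0002144/0.000567067 = 37.8 %.

37.8 %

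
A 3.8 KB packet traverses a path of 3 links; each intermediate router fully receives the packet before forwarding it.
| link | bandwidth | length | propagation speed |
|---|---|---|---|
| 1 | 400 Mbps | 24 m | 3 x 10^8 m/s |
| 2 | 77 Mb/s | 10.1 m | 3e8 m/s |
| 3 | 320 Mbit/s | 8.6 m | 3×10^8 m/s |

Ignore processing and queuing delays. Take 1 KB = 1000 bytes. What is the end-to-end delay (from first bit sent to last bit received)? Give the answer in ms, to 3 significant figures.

L = 30400 bits.
Transmission delays (L/R per hop): 0.076, 0.394805, 0.095 ms; sum = 0.565805 ms.
Propagation delays (d/s per hop): 8e-05, 3.36667e-05, 2.86667e-05 ms; sum = 0.000142333 ms.
End-to-end = 0.566 ms.

0.566 ms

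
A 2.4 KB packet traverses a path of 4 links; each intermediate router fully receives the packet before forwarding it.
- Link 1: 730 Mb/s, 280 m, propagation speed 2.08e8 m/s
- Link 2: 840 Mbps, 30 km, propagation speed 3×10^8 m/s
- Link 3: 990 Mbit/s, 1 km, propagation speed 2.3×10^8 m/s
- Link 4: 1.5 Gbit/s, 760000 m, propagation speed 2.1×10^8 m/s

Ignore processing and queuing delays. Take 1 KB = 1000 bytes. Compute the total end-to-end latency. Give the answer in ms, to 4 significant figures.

L = 19200 bits.
Transmission delays (L/R per hop): 0.0263014, 0.0228571, 0.0193939, 0.0128 ms; sum = 0.0813525 ms.
Propagation delays (d/s per hop): 0.00134615, 0.1, 0.00434783, 3.61905 ms; sum = 3.72474 ms.
End-to-end = 3.806 ms.

3.806 ms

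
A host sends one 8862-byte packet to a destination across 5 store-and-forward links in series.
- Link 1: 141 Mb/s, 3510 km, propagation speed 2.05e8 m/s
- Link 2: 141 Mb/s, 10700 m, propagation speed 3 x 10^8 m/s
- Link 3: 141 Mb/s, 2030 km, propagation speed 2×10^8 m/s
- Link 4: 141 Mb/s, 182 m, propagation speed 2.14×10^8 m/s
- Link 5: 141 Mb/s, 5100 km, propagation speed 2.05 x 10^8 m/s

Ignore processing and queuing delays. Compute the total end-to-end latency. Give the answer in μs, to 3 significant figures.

L = 8862 × 8 = 70896 bits.
Transmission delay per hop = L/R = 70896/141000000 = 502.809 μs; 5 hops → 2514.04 μs.
Propagation delays (d/s per hop): 17122, 35.6667, 10150, 0.850467, 24878 μs; sum = 52186.5 μs.
End-to-end = 54700 μs.

54700 μs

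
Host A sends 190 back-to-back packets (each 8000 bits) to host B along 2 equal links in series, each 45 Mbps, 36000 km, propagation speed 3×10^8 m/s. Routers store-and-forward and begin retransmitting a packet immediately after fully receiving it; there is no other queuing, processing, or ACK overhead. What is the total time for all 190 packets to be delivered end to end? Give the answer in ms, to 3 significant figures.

Per-hop transmission t_tx = L/R = 8000/45000000 = 0.177778 ms.
Per-hop propagation t_prop = 36000000/300000000 = 120 ms.
Pipeline fill: first packet needs 2·t_tx to clear all hops; remaining 189 packets each add one t_tx.
Total = (2+190-1)·t_tx + 2·t_prop = 191·0.177778 + 2·120 = 274 ms.

274 ms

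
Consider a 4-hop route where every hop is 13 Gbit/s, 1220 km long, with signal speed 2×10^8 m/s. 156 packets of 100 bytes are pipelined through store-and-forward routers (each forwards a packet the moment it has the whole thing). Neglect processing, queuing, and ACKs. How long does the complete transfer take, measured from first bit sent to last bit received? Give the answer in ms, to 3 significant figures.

24.4 ms

Per-hop transmission t_tx = L/R = 800/13000000000 = 6.15385e-05 ms.
Per-hop propagation t_prop = 1220000/200000000 = 6.1 ms.
Pipeline fill: first packet needs 4·t_tx to clear all hops; remaining 155 packets each add one t_tx.
Total = (4+156-1)·t_tx + 4·t_prop = 159·6.15385e-05 + 4·6.1 = 24.4 ms.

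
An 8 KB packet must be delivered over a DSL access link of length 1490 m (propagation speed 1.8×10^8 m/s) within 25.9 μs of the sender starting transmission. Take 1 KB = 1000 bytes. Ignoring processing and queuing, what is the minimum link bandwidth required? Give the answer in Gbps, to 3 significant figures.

L = 64000 bits.
Propagation delay = 1490 / 180000000 = 8.27778 μs.
Transmission budget = 25.9 − 8.27778 = 17.6222 μs.
R ≥ L / t_tx = 64000 bits / 1.76222e-05 s = 3.63 Gbps.

3.63 Gbps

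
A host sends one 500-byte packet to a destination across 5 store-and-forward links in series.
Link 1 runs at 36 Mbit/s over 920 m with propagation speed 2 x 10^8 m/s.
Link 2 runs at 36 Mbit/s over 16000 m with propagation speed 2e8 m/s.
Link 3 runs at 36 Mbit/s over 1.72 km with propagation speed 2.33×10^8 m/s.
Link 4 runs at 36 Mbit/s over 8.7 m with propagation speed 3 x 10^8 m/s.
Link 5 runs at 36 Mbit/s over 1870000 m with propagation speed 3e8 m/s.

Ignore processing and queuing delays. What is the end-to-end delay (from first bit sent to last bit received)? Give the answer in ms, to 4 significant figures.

6.881 ms

L = 500 × 8 = 4000 bits.
Transmission delay per hop = L/R = 4000/36000000 = 0.111111 ms; 5 hops → 0.555556 ms.
Propagation delays (d/s per hop): 0.0046, 0.08, 0.00738197, 2.9e-05, 6.23333 ms; sum = 6.32534 ms.
End-to-end = 6.881 ms.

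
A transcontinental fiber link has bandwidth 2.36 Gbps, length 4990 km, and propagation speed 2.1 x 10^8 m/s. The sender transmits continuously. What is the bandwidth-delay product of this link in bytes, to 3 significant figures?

Propagation delay = 4990000 / 210000000 = 0.0237619 s.
BDP = R × t_prop = 2360000000 × 0.0237619 = 56078100 bits.
In bytes: 56078100/8 = 7010000 bytes.

7010000 bytes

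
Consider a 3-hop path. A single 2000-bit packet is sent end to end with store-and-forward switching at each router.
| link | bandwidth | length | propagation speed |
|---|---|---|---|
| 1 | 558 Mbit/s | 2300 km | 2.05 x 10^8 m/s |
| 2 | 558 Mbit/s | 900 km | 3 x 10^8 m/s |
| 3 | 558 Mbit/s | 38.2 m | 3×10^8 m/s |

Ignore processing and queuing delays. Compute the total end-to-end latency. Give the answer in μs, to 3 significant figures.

14200 μs

Transmission delay per hop = L/R = 2000/558000000 = 3.58423 μs; 3 hops → 10.7527 μs.
Propagation delays (d/s per hop): 11219.5, 3000, 0.127333 μs; sum = 14219.6 μs.
End-to-end = 14200 μs.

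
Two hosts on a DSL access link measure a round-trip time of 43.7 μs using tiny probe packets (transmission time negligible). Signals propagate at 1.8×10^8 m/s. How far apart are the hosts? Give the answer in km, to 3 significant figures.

3.93 km

One-way propagation = RTT/2 = 21.85 μs.
d = s × t = 180000000 × 2.185e-05 = 3.93 km.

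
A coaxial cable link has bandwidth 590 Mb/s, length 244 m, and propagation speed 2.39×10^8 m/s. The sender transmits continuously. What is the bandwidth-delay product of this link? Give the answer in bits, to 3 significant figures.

Propagation delay = 244 / 239000000 = 1.02092e-06 s.
BDP = R × t_prop = 590000000 × 1.02092e-06 = 602.343 bits.

602 bits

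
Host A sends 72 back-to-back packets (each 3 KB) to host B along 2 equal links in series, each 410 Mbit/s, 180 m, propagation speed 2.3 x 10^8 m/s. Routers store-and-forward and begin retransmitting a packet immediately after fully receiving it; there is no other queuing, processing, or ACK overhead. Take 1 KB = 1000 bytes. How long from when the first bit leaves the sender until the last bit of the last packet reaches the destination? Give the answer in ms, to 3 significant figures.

4.27 ms

Per-hop transmission t_tx = L/R = 24000/410000000 = 0.0585366 ms.
Per-hop propagation t_prop = 180/2.3e+08 = 0.000782609 ms.
Pipeline fill: first packet needs 2·t_tx to clear all hops; remaining 71 packets each add one t_tx.
Total = (2+72-1)·t_tx + 2·t_prop = 73·0.0585366 + 2·0.000782609 = 4.27 ms.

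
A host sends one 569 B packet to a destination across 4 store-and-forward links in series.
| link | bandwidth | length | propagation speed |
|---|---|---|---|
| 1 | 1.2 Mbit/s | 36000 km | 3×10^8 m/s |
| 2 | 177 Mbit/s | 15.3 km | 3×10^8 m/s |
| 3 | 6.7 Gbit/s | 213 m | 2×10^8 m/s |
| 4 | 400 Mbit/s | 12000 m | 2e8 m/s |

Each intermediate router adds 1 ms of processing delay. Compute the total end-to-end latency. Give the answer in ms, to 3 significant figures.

127 ms

L = 569 × 8 = 4552 bits.
Transmission delays (L/R per hop): 3.79333, 0.0257175, 0.000679403, 0.01138 ms; sum = 3.83111 ms.
Propagation delays (d/s per hop): 120, 0.051, 0.001065, 0.06 ms; sum = 120.112 ms.
Processing at 3 router(s): 3 × 1 ms = 3 ms.
End-to-end = 127 ms.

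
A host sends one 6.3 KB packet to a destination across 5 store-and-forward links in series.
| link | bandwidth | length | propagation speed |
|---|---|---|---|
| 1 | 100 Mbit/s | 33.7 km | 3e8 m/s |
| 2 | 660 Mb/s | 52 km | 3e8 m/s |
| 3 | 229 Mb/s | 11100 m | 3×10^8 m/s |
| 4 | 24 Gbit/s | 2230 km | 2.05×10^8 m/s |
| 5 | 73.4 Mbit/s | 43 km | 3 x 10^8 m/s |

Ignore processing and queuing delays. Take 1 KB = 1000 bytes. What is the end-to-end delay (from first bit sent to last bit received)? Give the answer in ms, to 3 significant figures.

12.8 ms

L = 50400 bits.
Transmission delays (L/R per hop): 0.504, 0.0763636, 0.220087, 0.0021, 0.686649 ms; sum = 1.4892 ms.
Propagation delays (d/s per hop): 0.112333, 0.173333, 0.037, 10.878, 0.143333 ms; sum = 11.344 ms.
End-to-end = 12.8 ms.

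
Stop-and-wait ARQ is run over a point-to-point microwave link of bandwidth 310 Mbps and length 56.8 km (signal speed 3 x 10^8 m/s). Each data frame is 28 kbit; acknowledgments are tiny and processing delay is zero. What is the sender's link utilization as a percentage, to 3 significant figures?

t_tx = L/R = 28000/310000000 = 9.03226e-05 s.
t_prop = 56800/300000000 = 0.000189333 s; RTT = 0.000378667 s.
Cycle = t_tx + RTT = 0.000468989 s.
Utilization = t_tx / cycle = 9.03226e-05/0.000468989 = 19.3 %.

19.3 %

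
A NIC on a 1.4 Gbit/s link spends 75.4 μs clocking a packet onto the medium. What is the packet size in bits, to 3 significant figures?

L = R × t_tx = 1400000000 b/s × 7.54e-05 s = 105560 bits.

106000 bits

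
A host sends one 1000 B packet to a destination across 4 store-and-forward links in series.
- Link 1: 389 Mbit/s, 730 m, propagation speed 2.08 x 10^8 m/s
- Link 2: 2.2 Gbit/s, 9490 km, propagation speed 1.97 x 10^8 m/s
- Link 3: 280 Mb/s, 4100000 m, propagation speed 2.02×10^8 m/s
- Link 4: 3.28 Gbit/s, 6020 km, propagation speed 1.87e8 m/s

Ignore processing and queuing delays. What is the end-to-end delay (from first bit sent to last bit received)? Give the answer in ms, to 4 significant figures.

L = 1000 × 8 = 8000 bits.
Transmission delays (L/R per hop): 0.0205656, 0.00363636, 0.0285714, 0.00243902 ms; sum = 0.0552124 ms.
Propagation delays (d/s per hop): 0.00350962, 48.1726, 20.297, 32.1925 ms; sum = 100.666 ms.
End-to-end = 100.7 ms.

100.7 ms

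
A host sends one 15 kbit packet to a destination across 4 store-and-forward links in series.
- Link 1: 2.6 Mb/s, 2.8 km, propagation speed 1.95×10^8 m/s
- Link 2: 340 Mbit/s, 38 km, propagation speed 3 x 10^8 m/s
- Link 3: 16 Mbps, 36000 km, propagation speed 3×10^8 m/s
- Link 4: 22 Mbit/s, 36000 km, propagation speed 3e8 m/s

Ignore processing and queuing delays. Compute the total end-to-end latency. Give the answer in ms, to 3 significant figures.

L = 15000 bits.
Transmission delays (L/R per hop): 5.76923, 0.0441176, 0.9375, 0.681818 ms; sum = 7.43267 ms.
Propagation delays (d/s per hop): 0.014359, 0.126667, 120, 120 ms; sum = 240.141 ms.
End-to-end = 248 ms.

248 ms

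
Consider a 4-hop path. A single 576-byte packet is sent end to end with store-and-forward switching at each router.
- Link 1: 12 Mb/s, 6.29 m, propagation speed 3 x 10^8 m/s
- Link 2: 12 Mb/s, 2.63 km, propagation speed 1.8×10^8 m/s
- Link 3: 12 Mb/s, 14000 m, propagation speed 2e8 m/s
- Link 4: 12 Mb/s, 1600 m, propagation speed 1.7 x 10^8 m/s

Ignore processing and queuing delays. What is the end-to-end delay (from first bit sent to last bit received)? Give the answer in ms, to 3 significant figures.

L = 576 × 8 = 4608 bits.
Transmission delay per hop = L/R = 4608/12000000 = 0.384 ms; 4 hops → 1.536 ms.
Propagation delays (d/s per hop): 2.09667e-05, 0.0146111, 0.07, 0.00941176 ms; sum = 0.0940438 ms.
End-to-end = 1.63 ms.

1.63 ms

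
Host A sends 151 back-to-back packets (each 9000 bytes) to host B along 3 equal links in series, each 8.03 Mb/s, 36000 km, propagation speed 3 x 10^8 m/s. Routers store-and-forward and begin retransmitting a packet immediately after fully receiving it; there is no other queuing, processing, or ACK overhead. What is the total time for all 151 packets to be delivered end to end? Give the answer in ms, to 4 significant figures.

Per-hop transmission t_tx = L/R = 72000/8.03e+06 = 8.96638 ms.
Per-hop propagation t_prop = 36000000/300000000 = 120 ms.
Pipeline fill: first packet needs 3·t_tx to clear all hops; remaining 150 packets each add one t_tx.
Total = (3+151-1)·t_tx + 3·t_prop = 153·8.96638 + 3·120 = 1732 ms.

1732 ms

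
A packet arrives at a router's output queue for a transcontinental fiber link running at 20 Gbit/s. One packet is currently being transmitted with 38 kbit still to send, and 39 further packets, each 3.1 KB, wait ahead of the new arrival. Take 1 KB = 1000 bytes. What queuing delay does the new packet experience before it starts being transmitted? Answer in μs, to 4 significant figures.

Each queued packet: L/R = 24800/20000000000 = 1.24 μs.
39 queued → 48.36 μs.
Plus remaining 38000 bits of current packet: 1.9 μs.
Queuing delay = 50.26 μs.

50.26 μs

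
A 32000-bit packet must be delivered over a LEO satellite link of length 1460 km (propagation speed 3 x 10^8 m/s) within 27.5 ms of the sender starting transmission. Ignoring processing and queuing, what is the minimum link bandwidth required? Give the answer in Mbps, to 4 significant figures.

Propagation delay = 1460000 / 300000000 = 4.86667 ms.
Transmission budget = 27.5 − 4.86667 = 22.6333 ms.
R ≥ L / t_tx = 32000 bits / 0.0226333 s = 1.414 Mbps.

1.414 Mbps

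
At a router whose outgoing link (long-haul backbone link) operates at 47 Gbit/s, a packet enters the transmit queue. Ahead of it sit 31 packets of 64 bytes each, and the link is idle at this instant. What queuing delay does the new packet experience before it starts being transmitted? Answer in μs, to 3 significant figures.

0.338 μs

Each queued packet: L/R = 512/47000000000 = 0.0108936 μs.
31 queued → 0.337702 μs.
Queuing delay = 0.338 μs.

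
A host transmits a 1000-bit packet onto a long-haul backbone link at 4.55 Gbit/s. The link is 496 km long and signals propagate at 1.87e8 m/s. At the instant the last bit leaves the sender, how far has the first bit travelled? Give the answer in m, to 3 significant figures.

t_tx = L/R = 1000/4550000000 = 2.1978e-07 s.
Distance = s × t_tx = 187000000 × 2.1978e-07 = 41.1 m.

41.1 m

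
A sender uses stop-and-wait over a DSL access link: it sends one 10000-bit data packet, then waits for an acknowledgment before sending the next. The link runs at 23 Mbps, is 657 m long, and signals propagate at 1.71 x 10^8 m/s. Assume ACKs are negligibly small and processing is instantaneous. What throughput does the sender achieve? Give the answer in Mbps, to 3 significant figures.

22.6 Mbps

t_tx = L/R = 10000/23000000 = 0.000434783 s.
t_prop = 657/171000000 = 3.84211e-06 s; RTT = 7.68421e-06 s.
Cycle = t_tx + RTT = 0.000442467 s.
Throughput = L / cycle = 10000 / 0.000442467 = 22.6 Mbps.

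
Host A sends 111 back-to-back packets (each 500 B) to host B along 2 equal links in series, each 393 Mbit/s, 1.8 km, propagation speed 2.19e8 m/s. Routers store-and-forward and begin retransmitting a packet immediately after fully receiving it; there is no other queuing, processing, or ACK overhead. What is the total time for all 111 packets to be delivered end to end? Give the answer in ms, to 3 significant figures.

Per-hop transmission t_tx = L/R = 4000/393000000 = 0.0101781 ms.
Per-hop propagation t_prop = 1800/219000000 = 0.00821918 ms.
Pipeline fill: first packet needs 2·t_tx to clear all hops; remaining 110 packets each add one t_tx.
Total = (2+111-1)·t_tx + 2·t_prop = 112·0.0101781 + 2·0.00821918 = 1.16 ms.

1.16 ms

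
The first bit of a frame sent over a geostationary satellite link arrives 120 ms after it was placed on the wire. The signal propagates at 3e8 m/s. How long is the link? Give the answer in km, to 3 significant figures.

d = s × t_prop = 300000000 × 0.12 = 36000 km.

36000 km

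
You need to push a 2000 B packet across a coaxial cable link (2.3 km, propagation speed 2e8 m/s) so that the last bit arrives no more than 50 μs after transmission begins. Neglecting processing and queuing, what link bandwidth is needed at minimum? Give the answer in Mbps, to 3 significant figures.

L = 16000 bits.
Propagation delay = 2300 / 200000000 = 11.5 μs.
Transmission budget = 50 − 11.5 = 38.5 μs.
R ≥ L / t_tx = 16000 bits / 3.85e-05 s = 416 Mbps.

416 Mbps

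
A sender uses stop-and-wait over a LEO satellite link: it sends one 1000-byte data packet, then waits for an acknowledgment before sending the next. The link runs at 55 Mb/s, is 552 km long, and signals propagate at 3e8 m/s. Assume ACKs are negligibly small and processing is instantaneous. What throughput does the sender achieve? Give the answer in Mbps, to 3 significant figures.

2.09 Mbps

t_tx = L/R = 8000/55000000 = 0.000145455 s.
t_prop = 552000/300000000 = 0.00184 s; RTT = 0.00368 s.
Cycle = t_tx + RTT = 0.00382545 s.
Throughput = L / cycle = 8000 / 0.00382545 = 2.09 Mbps.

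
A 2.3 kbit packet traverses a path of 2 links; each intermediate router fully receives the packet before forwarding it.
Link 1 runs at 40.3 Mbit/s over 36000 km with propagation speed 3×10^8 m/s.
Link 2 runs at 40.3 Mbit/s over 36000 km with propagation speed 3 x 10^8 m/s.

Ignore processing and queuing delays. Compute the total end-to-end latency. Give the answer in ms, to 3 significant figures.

240 ms

L = 2300 bits.
Transmission delay per hop = L/R = 2300/40300000 = 0.057072 ms; 2 hops → 0.114144 ms.
Propagation delays (d/s per hop): 120, 120 ms; sum = 240 ms.
End-to-end = 240 ms.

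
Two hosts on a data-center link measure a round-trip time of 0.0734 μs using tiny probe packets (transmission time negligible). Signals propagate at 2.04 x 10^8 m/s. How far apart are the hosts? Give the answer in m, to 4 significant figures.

7.487 m

One-way propagation = RTT/2 = 0.0367 μs.
d = s × t = 204000000 × 3.67e-08 = 7.487 m.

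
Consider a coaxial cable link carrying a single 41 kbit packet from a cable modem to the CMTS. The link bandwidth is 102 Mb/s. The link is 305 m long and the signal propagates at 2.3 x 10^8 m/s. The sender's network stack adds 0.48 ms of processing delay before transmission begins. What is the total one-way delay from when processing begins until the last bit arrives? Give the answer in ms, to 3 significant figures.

L = 41000 bits.
Transmission delay = L/R = 41000 / 102000000 = 0.401961 ms.
Propagation delay = d/s = 305 m / 2.3e+08 m/s = 0.00132609 ms.
Plus processing delay 0.48 ms = 0.48 ms.
Total = 0.883 ms.

0.883 ms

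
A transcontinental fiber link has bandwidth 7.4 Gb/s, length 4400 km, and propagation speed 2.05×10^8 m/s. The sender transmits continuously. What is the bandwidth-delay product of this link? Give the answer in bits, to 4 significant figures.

Propagation delay = 4400000 / 2.05e+08 = 0.0214634 s.
BDP = R × t_prop = 7400000000 × 0.0214634 = 158829000 bits.

158800000 bits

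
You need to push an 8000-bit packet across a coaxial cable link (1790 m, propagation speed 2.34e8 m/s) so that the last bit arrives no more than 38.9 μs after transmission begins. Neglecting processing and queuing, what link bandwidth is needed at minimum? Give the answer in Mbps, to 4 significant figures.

256.0 Mbps

Propagation delay = 1790 / 234000000 = 7.64957 μs.
Transmission budget = 38.9 − 7.64957 = 31.2504 μs.
R ≥ L / t_tx = 8000 bits / 3.12504e-05 s = 256.0 Mbps.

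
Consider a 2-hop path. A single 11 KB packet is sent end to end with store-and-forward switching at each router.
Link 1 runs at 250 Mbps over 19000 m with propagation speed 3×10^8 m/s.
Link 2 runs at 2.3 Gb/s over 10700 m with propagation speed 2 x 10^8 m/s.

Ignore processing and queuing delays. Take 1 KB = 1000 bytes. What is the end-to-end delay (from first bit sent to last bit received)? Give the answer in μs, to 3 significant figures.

507 μs

L = 88000 bits.
Transmission delays (L/R per hop): 352, 38.2609 μs; sum = 390.261 μs.
Propagation delays (d/s per hop): 63.3333, 53.5 μs; sum = 116.833 μs.
End-to-end = 507 μs.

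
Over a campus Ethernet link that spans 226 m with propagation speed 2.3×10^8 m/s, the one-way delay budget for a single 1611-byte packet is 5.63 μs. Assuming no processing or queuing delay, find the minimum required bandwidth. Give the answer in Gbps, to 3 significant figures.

L = 12888 bits.
Propagation delay = 226 / 2.3e+08 = 0.982609 μs.
Transmission budget = 5.63 − 0.982609 = 4.64739 μs.
R ≥ L / t_tx = 12888 bits / 4.64739e-06 s = 2.77 Gbps.

2.77 Gbps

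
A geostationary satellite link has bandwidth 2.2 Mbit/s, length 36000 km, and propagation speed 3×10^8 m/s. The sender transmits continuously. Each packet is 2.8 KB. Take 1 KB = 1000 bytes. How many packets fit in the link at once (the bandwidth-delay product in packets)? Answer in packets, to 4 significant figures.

11.79 packets

Propagation delay = 36000000 / 300000000 = 0.12 s.
BDP = R × t_prop = 2200000 × 0.12 = 264000 bits.
In packets of 22400 bits: 11.79 packets.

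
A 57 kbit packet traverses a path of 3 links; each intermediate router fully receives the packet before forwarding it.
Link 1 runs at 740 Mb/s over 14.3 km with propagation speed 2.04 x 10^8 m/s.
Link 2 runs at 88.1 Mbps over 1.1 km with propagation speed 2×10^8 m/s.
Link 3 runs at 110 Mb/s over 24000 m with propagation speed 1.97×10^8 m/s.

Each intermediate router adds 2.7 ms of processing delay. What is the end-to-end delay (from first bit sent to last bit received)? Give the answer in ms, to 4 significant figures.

L = 57000 bits.
Transmission delays (L/R per hop): 0.077027, 0.646992, 0.518182 ms; sum = 1.2422 ms.
Propagation delays (d/s per hop): 0.070098, 0.0055, 0.121827 ms; sum = 0.197425 ms.
Processing at 2 router(s): 2 × 2.7 ms = 5.4 ms.
End-to-end = 6.840 ms.

6.840 ms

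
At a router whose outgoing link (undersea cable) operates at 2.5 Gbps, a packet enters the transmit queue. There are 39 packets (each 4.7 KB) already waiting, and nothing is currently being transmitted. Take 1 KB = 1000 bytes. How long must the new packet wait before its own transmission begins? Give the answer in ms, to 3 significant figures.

0.587 ms

Each queued packet: L/R = 37600/2500000000 = 0.01504 ms.
39 queued → 0.58656 ms.
Queuing delay = 0.587 ms.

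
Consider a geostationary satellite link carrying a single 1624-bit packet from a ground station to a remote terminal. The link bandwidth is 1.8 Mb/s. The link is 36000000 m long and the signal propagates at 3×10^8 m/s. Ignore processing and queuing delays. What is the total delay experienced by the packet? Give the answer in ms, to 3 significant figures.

Transmission delay = L/R = 1624 / 1800000 = 0.902222 ms.
Propagation delay = d/s = 36000000 m / 300000000 m/s = 120 ms.
Total = 121 ms.

121 ms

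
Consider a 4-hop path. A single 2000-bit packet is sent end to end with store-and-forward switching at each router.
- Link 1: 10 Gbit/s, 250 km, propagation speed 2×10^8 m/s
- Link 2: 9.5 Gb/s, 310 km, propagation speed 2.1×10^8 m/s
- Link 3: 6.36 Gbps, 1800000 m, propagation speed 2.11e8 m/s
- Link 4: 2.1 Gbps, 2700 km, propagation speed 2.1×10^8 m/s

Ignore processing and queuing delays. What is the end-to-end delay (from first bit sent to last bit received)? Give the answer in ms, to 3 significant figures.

24.1 ms

Transmission delays (L/R per hop): 0.0002, 0.000210526, 0.000314465, 0.000952381 ms; sum = 0.00167737 ms.
Propagation delays (d/s per hop): 1.25, 1.47619, 8.53081, 12.8571 ms; sum = 24.1141 ms.
End-to-end = 24.1 ms.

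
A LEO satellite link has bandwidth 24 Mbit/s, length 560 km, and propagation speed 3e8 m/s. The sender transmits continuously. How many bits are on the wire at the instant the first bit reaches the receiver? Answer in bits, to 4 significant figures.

44800 bits

Propagation delay = 560000 / 300000000 = 0.00186667 s.
BDP = R × t_prop = 24000000 × 0.00186667 = 44800 bits.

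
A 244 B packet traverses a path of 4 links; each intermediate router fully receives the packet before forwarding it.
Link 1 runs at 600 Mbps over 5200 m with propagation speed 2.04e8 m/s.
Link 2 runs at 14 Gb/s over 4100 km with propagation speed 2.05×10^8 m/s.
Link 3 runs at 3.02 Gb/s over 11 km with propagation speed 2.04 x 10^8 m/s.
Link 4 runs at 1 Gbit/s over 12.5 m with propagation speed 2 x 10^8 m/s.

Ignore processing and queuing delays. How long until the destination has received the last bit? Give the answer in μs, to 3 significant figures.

20100 μs

L = 244 × 8 = 1952 bits.
Transmission delays (L/R per hop): 3.25333, 0.139429, 0.646358, 1.952 μs; sum = 5.99112 μs.
Propagation delays (d/s per hop): 25.4902, 20000, 53.9216, 0.0625 μs; sum = 20079.5 μs.
End-to-end = 20100 μs.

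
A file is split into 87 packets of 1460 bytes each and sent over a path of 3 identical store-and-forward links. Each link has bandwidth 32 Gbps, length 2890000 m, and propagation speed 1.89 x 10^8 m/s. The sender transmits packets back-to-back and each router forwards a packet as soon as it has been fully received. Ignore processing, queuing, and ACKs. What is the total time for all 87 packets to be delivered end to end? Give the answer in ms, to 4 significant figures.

Per-hop transmission t_tx = L/R = 11680/32000000000 = 0.000365 ms.
Per-hop propagation t_prop = 2890000/189000000 = 15.291 ms.
Pipeline fill: first packet needs 3·t_tx to clear all hops; remaining 86 packets each add one t_tx.
Total = (3+87-1)·t_tx + 3·t_prop = 89·0.000365 + 3·15.291 = 45.91 ms.

45.91 ms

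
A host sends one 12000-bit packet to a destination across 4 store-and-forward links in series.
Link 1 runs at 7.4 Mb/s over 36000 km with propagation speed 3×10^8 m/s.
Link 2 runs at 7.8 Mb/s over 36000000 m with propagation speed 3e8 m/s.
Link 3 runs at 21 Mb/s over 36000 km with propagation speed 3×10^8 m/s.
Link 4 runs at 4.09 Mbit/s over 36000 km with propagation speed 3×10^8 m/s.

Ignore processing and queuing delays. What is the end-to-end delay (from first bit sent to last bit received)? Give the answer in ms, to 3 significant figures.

487 ms

Transmission delays (L/R per hop): 1.62162, 1.53846, 0.571429, 2.93399 ms; sum = 6.6655 ms.
Propagation delays (d/s per hop): 120, 120, 120, 120 ms; sum = 480 ms.
End-to-end = 487 ms.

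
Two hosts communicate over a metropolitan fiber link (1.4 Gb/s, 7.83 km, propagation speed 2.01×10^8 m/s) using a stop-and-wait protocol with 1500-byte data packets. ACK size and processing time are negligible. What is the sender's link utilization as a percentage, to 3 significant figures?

9.91 %

t_tx = L/R = 12000/1400000000 = 8.57143e-06 s.
t_prop = 7830/2.01e+08 = 3.89552e-05 s; RTT = 7.79104e-05 s.
Cycle = t_tx + RTT = 8.64819e-05 s.
Utilization = t_tx / cycle = 8.57143e-06/8.64819e-05 = 9.91 %.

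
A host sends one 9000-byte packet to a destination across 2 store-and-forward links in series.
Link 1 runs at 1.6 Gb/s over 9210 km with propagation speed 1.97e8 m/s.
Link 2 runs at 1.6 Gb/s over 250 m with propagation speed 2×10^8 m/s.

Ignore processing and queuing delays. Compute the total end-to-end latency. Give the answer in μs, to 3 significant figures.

46800 μs

L = 9000 × 8 = 72000 bits.
Transmission delay per hop = L/R = 72000/1600000000 = 45 μs; 2 hops → 90 μs.
Propagation delays (d/s per hop): 46751.3, 1.25 μs; sum = 46752.5 μs.
End-to-end = 46800 μs.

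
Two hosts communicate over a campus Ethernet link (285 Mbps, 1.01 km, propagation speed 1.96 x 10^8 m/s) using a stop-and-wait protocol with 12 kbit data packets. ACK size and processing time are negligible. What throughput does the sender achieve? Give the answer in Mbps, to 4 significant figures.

229.0 Mbps

t_tx = L/R = 12000/285000000 = 4.21053e-05 s.
t_prop = 1010/196000000 = 5.15306e-06 s; RTT = 1.03061e-05 s.
Cycle = t_tx + RTT = 5.24114e-05 s.
Throughput = L / cycle = 12000 / 5.24114e-05 = 229.0 Mbps.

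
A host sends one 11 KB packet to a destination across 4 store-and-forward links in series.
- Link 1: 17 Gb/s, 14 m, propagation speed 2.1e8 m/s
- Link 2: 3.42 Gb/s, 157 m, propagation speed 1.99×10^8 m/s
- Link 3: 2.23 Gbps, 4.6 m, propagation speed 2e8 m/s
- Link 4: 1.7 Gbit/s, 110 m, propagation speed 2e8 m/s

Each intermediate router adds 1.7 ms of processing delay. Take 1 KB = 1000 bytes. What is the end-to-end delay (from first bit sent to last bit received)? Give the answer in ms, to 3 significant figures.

5.22 ms

L = 88000 bits.
Transmission delays (L/R per hop): 0.00517647, 0.025731, 0.0394619, 0.0517647 ms; sum = 0.122134 ms.
Propagation delays (d/s per hop): 6.66667e-05, 0.000788945, 2.3e-05, 0.00055 ms; sum = 0.00142861 ms.
Processing at 3 router(s): 3 × 1.7 ms = 5.1 ms.
End-to-end = 5.22 ms.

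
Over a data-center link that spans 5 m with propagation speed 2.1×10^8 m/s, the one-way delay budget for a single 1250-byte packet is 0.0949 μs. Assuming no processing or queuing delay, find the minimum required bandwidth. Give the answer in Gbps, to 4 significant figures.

140.7 Gbps

L = 10000 bits.
Propagation delay = 5 / 210000000 = 0.0238095 μs.
Transmission budget = 0.0949 − 0.0238095 = 0.0710905 μs.
R ≥ L / t_tx = 10000 bits / 7.10905e-08 s = 140.7 Gbps.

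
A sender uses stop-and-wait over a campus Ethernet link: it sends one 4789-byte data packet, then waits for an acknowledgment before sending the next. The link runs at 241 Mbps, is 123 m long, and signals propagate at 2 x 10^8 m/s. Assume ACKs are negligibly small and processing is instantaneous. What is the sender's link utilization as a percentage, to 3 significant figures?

99.2 %

t_tx = L/R = 38312/241000000 = 0.000158971 s.
t_prop = 123/200000000 = 6.15e-07 s; RTT = 1.23e-06 s.
Cycle = t_tx + RTT = 0.000160201 s.
Utilization = t_tx / cycle = 0.000158971/0.000160201 = 99.2 %.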